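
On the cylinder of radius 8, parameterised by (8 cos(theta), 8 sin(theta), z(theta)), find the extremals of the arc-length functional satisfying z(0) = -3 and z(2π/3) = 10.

Parameterise the cylinder of radius R = 8 as
    r(θ) = (8 cos θ, 8 sin θ, z(θ)).
The arc-length element is
    ds = sqrt(64 + (dz/dθ)^2) dθ,
so the Lagrangian is L = sqrt(64 + z'^2).
L depends on z' only, not on z or θ, so ∂L/∂z = 0 and
    ∂L/∂z' = z' / sqrt(64 + z'^2).
The Euler-Lagrange equation gives
    d/dθ( z' / sqrt(64 + z'^2) ) = 0,
so z' is constant. Integrating once:
    z(θ) = a θ + b,
a helix on the cylinder (a straight line when the cylinder is unrolled). The constants a, b are determined by the endpoint conditions.
With endpoint conditions z(0) = -3 and z(2π/3) = 10: from z(0) = b we get b = -3, and a·2π/3 + -3 = 10 gives a = 39/(2π), so
    z(θ) = (39/(2π)) θ − 3.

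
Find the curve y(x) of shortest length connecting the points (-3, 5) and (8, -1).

Arc-length functional: J[y] = ∫ sqrt(1 + (y')^2) dx.
Lagrangian L = sqrt(1 + (y')^2) has no explicit y dependence, so ∂L/∂y = 0 and the Euler-Lagrange equation gives
    d/dx( y' / sqrt(1 + (y')^2) ) = 0  ⇒  y' / sqrt(1 + (y')^2) = const.
Hence y' is constant, so y(x) is affine.
Fitting the endpoints (-3, 5) and (8, -1):
    slope m = ((-1) − 5) / (8 − (-3)) = -6/11,
    intercept c = 5 − m·(-3) = 37/11.
Extremal: y(x) = (-6/11) x + 37/11.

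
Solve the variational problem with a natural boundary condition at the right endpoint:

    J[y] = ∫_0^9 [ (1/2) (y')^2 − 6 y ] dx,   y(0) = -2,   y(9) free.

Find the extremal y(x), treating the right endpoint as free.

The Lagrangian L = (1/2) (y')^2 − 6 y gives
    ∂L/∂y = −6,   ∂L/∂y' = y'.
Euler-Lagrange: d/dx(y') − (−6) = 0, i.e. y'' + 6 = 0, so
    y(x) = −(6/2) x^2 + C1 x + C2.
Fixed left endpoint y(0) = -2 ⇒ C2 = -2.
The right endpoint x = 9 is free, so the natural (transversality) condition is ∂L/∂y' |_{x=9} = 0, i.e. y'(9) = 0.
Compute y'(x) = −6 x + C1, so y'(9) = −54 + C1 = 0 ⇒ C1 = 54.
Therefore the extremal is
    y(x) = −3 x^2 + 54 x − 2.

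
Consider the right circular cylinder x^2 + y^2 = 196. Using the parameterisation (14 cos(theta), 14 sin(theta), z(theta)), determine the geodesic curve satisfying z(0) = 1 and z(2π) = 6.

Parameterise the cylinder of radius R = 14 as
    r(θ) = (14 cos θ, 14 sin θ, z(θ)).
The arc-length element is
    ds = sqrt(196 + (dz/dθ)^2) dθ,
so the Lagrangian is L = sqrt(196 + z'^2).
L depends on z' only, not on z or θ, so ∂L/∂z = 0 and
    ∂L/∂z' = z' / sqrt(196 + z'^2).
The Euler-Lagrange equation gives
    d/dθ( z' / sqrt(196 + z'^2) ) = 0,
so z' is constant. Integrating once:
    z(θ) = a θ + b,
a helix on the cylinder (a straight line when the cylinder is unrolled). The constants a, b are determined by the endpoint conditions.
With endpoint conditions z(0) = 1 and z(2π) = 6: from z(0) = b we get b = 1, and a·2π + 1 = 6 gives a = 5/(2π), so
    z(θ) = (5/(2π)) θ + 1.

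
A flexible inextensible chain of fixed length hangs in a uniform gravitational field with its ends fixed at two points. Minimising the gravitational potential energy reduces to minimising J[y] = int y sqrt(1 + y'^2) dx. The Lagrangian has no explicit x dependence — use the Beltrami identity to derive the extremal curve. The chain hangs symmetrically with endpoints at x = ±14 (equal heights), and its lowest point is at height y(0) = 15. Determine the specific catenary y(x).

The Lagrangian L(y, y') = y sqrt(1 + y'^2) has no explicit x dependence, so the Beltrami identity applies:
    L − y' ∂L/∂y' = C.
Compute ∂L/∂y' = y · y' / sqrt(1 + y'^2). Then
    L − y' ∂L/∂y'
    = y sqrt(1 + y'^2) − y · y'^2 / sqrt(1 + y'^2)
    = y (1 + y'^2 − y'^2) / sqrt(1 + y'^2)
    = y / sqrt(1 + y'^2) = C.
Squaring gives y^2 = C^2 (1 + y'^2), i.e.
    y'^2 = y^2 / C^2 − 1.
Separating variables,
    dy / sqrt(y^2 − C^2) = dx / C,
and integrating gives arccosh(y / C) = (x − a)/C, so
    y(x) = C cosh((x − a)/C),
the catenary. The constants C and a are fixed by the two endpoint conditions (and, for the hanging-chain problem, the length constraint selects C).
Now fit the given data. The endpoints x = ±14 are symmetric at equal height, so the catenary is even about its minimum: a = 0 and y(x) = C cosh(x/C). The lowest point is y(0) = C cosh(0) = C, and we are told y(0) = 15, so C = 15. Therefore
    y(x) = 15 cosh(x/15),
and at the endpoints
    y(±14) = 15 cosh(14/15).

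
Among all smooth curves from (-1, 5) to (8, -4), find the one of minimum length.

Arc-length functional: J[y] = ∫ sqrt(1 + (y')^2) dx.
Lagrangian L = sqrt(1 + (y')^2) has no explicit y dependence, so ∂L/∂y = 0 and the Euler-Lagrange equation gives
    d/dx( y' / sqrt(1 + (y')^2) ) = 0  ⇒  y' / sqrt(1 + (y')^2) = const.
Hence y' is constant, so y(x) is affine.
Fitting the endpoints (-1, 5) and (8, -4):
    slope m = ((-4) − 5) / (8 − (-1)) = -1,
    intercept c = 5 − m·(-1) = 4.
Extremal: y(x) = -x + 4.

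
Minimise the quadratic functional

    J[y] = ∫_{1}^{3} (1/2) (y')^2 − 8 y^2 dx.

The Lagrangian is L = (1/2) (y')^2 − 8 y^2.
Compute ∂L/∂y = -16y, ∂L/∂y' = y'.
The Euler-Lagrange equation d/dx(∂L/∂y') − ∂L/∂y = 0 reduces to
    y'' + 16 y = 0.
Its general solution is
    y(x) = A sin(4x) + B cos(4x),
with A, B fixed by the endpoint conditions.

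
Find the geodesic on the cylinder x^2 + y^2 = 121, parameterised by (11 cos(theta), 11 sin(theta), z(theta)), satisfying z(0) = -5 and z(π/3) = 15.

Parameterise the cylinder of radius R = 11 as
    r(θ) = (11 cos θ, 11 sin θ, z(θ)).
The arc-length element is
    ds = sqrt(121 + (dz/dθ)^2) dθ,
so the Lagrangian is L = sqrt(121 + z'^2).
L depends on z' only, not on z or θ, so ∂L/∂z = 0 and
    ∂L/∂z' = z' / sqrt(121 + z'^2).
The Euler-Lagrange equation gives
    d/dθ( z' / sqrt(121 + z'^2) ) = 0,
so z' is constant. Integrating once:
    z(θ) = a θ + b,
a helix on the cylinder (a straight line when the cylinder is unrolled). The constants a, b are determined by the endpoint conditions.
With endpoint conditions z(0) = -5 and z(π/3) = 15: from z(0) = b we get b = -5, and a·π/3 + -5 = 15 gives a = 60/π, so
    z(θ) = (60/π) θ − 5.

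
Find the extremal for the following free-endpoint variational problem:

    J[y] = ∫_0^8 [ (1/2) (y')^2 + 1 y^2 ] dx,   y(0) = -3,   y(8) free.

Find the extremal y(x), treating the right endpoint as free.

The Lagrangian L = (1/2) (y')^2 + 1 y^2 gives
    ∂L/∂y = 2 y,   ∂L/∂y' = y'.
Euler-Lagrange: y'' − 2 y = 0.
With k = sqrt(2), the general solution is
    y(x) = A cosh(sqrt(2) x) + B sinh(sqrt(2) x).
Fixed left endpoint y(0) = -3 ⇒ A = -3.
The right endpoint x = 8 is free, so the natural (transversality) condition is ∂L/∂y' |_{x=8} = 0, i.e. y'(8) = 0.
Compute y'(x) = A k sinh(k x) + B k cosh(k x), so
    y'(8) = A k sinh(k·8) + B k cosh(k·8) = 0
    ⇒ B = −A tanh(k·8) = 3 tanh(sqrt(2)·8).
Therefore the extremal is
    y(x) = −3 cosh(sqrt(2) x) + 3 tanh(sqrt(2)·8) sinh(sqrt(2) x).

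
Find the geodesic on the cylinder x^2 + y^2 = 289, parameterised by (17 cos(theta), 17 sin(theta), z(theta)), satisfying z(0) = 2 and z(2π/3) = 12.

Parameterise the cylinder of radius R = 17 as
    r(θ) = (17 cos θ, 17 sin θ, z(θ)).
The arc-length element is
    ds = sqrt(289 + (dz/dθ)^2) dθ,
so the Lagrangian is L = sqrt(289 + z'^2).
L depends on z' only, not on z or θ, so ∂L/∂z = 0 and
    ∂L/∂z' = z' / sqrt(289 + z'^2).
The Euler-Lagrange equation gives
    d/dθ( z' / sqrt(289 + z'^2) ) = 0,
so z' is constant. Integrating once:
    z(θ) = a θ + b,
a helix on the cylinder (a straight line when the cylinder is unrolled). The constants a, b are determined by the endpoint conditions.
With endpoint conditions z(0) = 2 and z(2π/3) = 12: from z(0) = b we get b = 2, and a·2π/3 + 2 = 12 gives a = 15/π, so
    z(θ) = (15/π) θ + 2.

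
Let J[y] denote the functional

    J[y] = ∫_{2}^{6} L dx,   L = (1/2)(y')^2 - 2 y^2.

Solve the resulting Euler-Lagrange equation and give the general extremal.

The Lagrangian is L = (1/2)(y')^2 - 2 y^2.
∂L/∂y = -4y.
∂L/∂y' = y'.
The Euler-Lagrange equation d/dx(∂L/∂y') − ∂L/∂y = 0 becomes:
    y'' + 4 y = 0
General solution: y(x) = A sin(2x) + B cos(2x), where A and B are arbitrary constants fixed by the endpoint conditions.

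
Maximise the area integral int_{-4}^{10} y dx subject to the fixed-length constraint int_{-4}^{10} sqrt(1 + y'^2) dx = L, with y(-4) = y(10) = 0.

Set up the augmented Lagrangian using a multiplier λ for the length constraint:
    F(y, y') = y − λ sqrt(1 + y'^2).
F has no explicit x dependence, so the Beltrami identity yields a first integral
    F − y' ∂F/∂y' = C.
Compute ∂F/∂y' = −λ y' / sqrt(1 + y'^2). Then
    y − λ sqrt(1 + y'^2) + λ y'^2 / sqrt(1 + y'^2) = C
    ⇒  y − λ / sqrt(1 + y'^2) = C.
Solving for y' and integrating gives
    (x − a)^2 + (y − b)^2 = λ^2,
a circular arc of radius λ. The constants a, b are determined by the endpoint conditions y(-4) = y(10) = 0, and λ is fixed implicitly by the length constraint
    ∫_{-4}^{10} sqrt(1 + y'^2) dx = L.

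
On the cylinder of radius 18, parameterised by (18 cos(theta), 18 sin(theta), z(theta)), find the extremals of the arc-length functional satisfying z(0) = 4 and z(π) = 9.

Parameterise the cylinder of radius R = 18 as
    r(θ) = (18 cos θ, 18 sin θ, z(θ)).
The arc-length element is
    ds = sqrt(324 + (dz/dθ)^2) dθ,
so the Lagrangian is L = sqrt(324 + z'^2).
L depends on z' only, not on z or θ, so ∂L/∂z = 0 and
    ∂L/∂z' = z' / sqrt(324 + z'^2).
The Euler-Lagrange equation gives
    d/dθ( z' / sqrt(324 + z'^2) ) = 0,
so z' is constant. Integrating once:
    z(θ) = a θ + b,
a helix on the cylinder (a straight line when the cylinder is unrolled). The constants a, b are determined by the endpoint conditions.
With endpoint conditions z(0) = 4 and z(π) = 9: from z(0) = b we get b = 4, and a·π + 4 = 9 gives a = 5/π, so
    z(θ) = (5/π) θ + 4.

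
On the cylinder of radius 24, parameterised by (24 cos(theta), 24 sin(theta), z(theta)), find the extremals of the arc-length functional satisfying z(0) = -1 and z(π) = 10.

Parameterise the cylinder of radius R = 24 as
    r(θ) = (24 cos θ, 24 sin θ, z(θ)).
The arc-length element is
    ds = sqrt(576 + (dz/dθ)^2) dθ,
so the Lagrangian is L = sqrt(576 + z'^2).
L depends on z' only, not on z or θ, so ∂L/∂z = 0 and
    ∂L/∂z' = z' / sqrt(576 + z'^2).
The Euler-Lagrange equation gives
    d/dθ( z' / sqrt(576 + z'^2) ) = 0,
so z' is constant. Integrating once:
    z(θ) = a θ + b,
a helix on the cylinder (a straight line when the cylinder is unrolled). The constants a, b are determined by the endpoint conditions.
With endpoint conditions z(0) = -1 and z(π) = 10: from z(0) = b we get b = -1, and a·π + -1 = 10 gives a = 11/π, so
    z(θ) = (11/π) θ − 1.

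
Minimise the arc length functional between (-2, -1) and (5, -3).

Arc-length functional: J[y] = ∫ sqrt(1 + (y')^2) dx.
Lagrangian L = sqrt(1 + (y')^2) has no explicit y dependence, so ∂L/∂y = 0 and the Euler-Lagrange equation gives
    d/dx( y' / sqrt(1 + (y')^2) ) = 0  ⇒  y' / sqrt(1 + (y')^2) = const.
Hence y' is constant, so y(x) is affine.
Fitting the endpoints (-2, -1) and (5, -3):
    slope m = ((-3) − (-1)) / (5 − (-2)) = -2/7,
    intercept c = (-1) − m·(-2) = -11/7.
Extremal: y(x) = (-2/7) x - 11/7.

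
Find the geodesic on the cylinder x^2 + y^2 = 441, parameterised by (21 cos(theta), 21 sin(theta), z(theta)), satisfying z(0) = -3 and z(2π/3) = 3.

Parameterise the cylinder of radius R = 21 as
    r(θ) = (21 cos θ, 21 sin θ, z(θ)).
The arc-length element is
    ds = sqrt(441 + (dz/dθ)^2) dθ,
so the Lagrangian is L = sqrt(441 + z'^2).
L depends on z' only, not on z or θ, so ∂L/∂z = 0 and
    ∂L/∂z' = z' / sqrt(441 + z'^2).
The Euler-Lagrange equation gives
    d/dθ( z' / sqrt(441 + z'^2) ) = 0,
so z' is constant. Integrating once:
    z(θ) = a θ + b,
a helix on the cylinder (a straight line when the cylinder is unrolled). The constants a, b are determined by the endpoint conditions.
With endpoint conditions z(0) = -3 and z(2π/3) = 3: from z(0) = b we get b = -3, and a·2π/3 + -3 = 3 gives a = 9/π, so
    z(θ) = (9/π) θ − 3.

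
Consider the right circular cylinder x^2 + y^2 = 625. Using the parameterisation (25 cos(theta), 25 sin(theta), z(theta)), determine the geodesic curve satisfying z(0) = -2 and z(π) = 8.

Parameterise the cylinder of radius R = 25 as
    r(θ) = (25 cos θ, 25 sin θ, z(θ)).
The arc-length element is
    ds = sqrt(625 + (dz/dθ)^2) dθ,
so the Lagrangian is L = sqrt(625 + z'^2).
L depends on z' only, not on z or θ, so ∂L/∂z = 0 and
    ∂L/∂z' = z' / sqrt(625 + z'^2).
The Euler-Lagrange equation gives
    d/dθ( z' / sqrt(625 + z'^2) ) = 0,
so z' is constant. Integrating once:
    z(θ) = a θ + b,
a helix on the cylinder (a straight line when the cylinder is unrolled). The constants a, b are determined by the endpoint conditions.
With endpoint conditions z(0) = -2 and z(π) = 8: from z(0) = b we get b = -2, and a·π + -2 = 8 gives a = 10/π, so
    z(θ) = (10/π) θ − 2.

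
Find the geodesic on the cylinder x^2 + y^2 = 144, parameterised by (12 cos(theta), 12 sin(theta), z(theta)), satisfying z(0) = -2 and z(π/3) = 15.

Parameterise the cylinder of radius R = 12 as
    r(θ) = (12 cos θ, 12 sin θ, z(θ)).
The arc-length element is
    ds = sqrt(144 + (dz/dθ)^2) dθ,
so the Lagrangian is L = sqrt(144 + z'^2).
L depends on z' only, not on z or θ, so ∂L/∂z = 0 and
    ∂L/∂z' = z' / sqrt(144 + z'^2).
The Euler-Lagrange equation gives
    d/dθ( z' / sqrt(144 + z'^2) ) = 0,
so z' is constant. Integrating once:
    z(θ) = a θ + b,
a helix on the cylinder (a straight line when the cylinder is unrolled). The constants a, b are determined by the endpoint conditions.
With endpoint conditions z(0) = -2 and z(π/3) = 15: from z(0) = b we get b = -2, and a·π/3 + -2 = 15 gives a = 51/π, so
    z(θ) = (51/π) θ − 2.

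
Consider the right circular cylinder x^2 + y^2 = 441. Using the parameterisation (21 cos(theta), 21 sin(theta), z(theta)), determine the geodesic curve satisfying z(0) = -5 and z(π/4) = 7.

Parameterise the cylinder of radius R = 21 as
    r(θ) = (21 cos θ, 21 sin θ, z(θ)).
The arc-length element is
    ds = sqrt(441 + (dz/dθ)^2) dθ,
so the Lagrangian is L = sqrt(441 + z'^2).
L depends on z' only, not on z or θ, so ∂L/∂z = 0 and
    ∂L/∂z' = z' / sqrt(441 + z'^2).
The Euler-Lagrange equation gives
    d/dθ( z' / sqrt(441 + z'^2) ) = 0,
so z' is constant. Integrating once:
    z(θ) = a θ + b,
a helix on the cylinder (a straight line when the cylinder is unrolled). The constants a, b are determined by the endpoint conditions.
With endpoint conditions z(0) = -5 and z(π/4) = 7: from z(0) = b we get b = -5, and a·π/4 + -5 = 7 gives a = 48/π, so
    z(θ) = (48/π) θ − 5.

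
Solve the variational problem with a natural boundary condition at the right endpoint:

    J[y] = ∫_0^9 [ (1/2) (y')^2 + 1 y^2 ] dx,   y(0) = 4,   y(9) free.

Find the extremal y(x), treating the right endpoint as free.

The Lagrangian L = (1/2) (y')^2 + 1 y^2 gives
    ∂L/∂y = 2 y,   ∂L/∂y' = y'.
Euler-Lagrange: y'' − 2 y = 0.
With k = sqrt(2), the general solution is
    y(x) = A cosh(sqrt(2) x) + B sinh(sqrt(2) x).
Fixed left endpoint y(0) = 4 ⇒ A = 4.
The right endpoint x = 9 is free, so the natural (transversality) condition is ∂L/∂y' |_{x=9} = 0, i.e. y'(9) = 0.
Compute y'(x) = A k sinh(k x) + B k cosh(k x), so
    y'(9) = A k sinh(k·9) + B k cosh(k·9) = 0
    ⇒ B = −A tanh(k·9) = − 4 tanh(sqrt(2)·9).
Therefore the extremal is
    y(x) = 4 cosh(sqrt(2) x) − 4 tanh(sqrt(2)·9) sinh(sqrt(2) x).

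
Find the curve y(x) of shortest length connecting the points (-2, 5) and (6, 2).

Arc-length functional: J[y] = ∫ sqrt(1 + (y')^2) dx.
Lagrangian L = sqrt(1 + (y')^2) has no explicit y dependence, so ∂L/∂y = 0 and the Euler-Lagrange equation gives
    d/dx( y' / sqrt(1 + (y')^2) ) = 0  ⇒  y' / sqrt(1 + (y')^2) = const.
Hence y' is constant, so y(x) is affine.
Fitting the endpoints (-2, 5) and (6, 2):
    slope m = (2 − 5) / (6 − (-2)) = -3/8,
    intercept c = 5 − m·(-2) = 17/4.
Extremal: y(x) = (-3/8) x + 17/4.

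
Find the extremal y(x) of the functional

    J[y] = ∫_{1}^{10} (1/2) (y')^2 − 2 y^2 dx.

The Lagrangian is L = (1/2) (y')^2 − 2 y^2.
Compute ∂L/∂y = -4y, ∂L/∂y' = y'.
The Euler-Lagrange equation d/dx(∂L/∂y') − ∂L/∂y = 0 reduces to
    y'' + 4 y = 0.
Its general solution is
    y(x) = A sin(2x) + B cos(2x),
with A, B fixed by the endpoint conditions.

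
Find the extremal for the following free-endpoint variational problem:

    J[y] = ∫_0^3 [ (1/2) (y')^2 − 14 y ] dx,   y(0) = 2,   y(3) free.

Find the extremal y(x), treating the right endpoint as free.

The Lagrangian L = (1/2) (y')^2 − 14 y gives
    ∂L/∂y = −14,   ∂L/∂y' = y'.
Euler-Lagrange: d/dx(y') − (−14) = 0, i.e. y'' + 14 = 0, so
    y(x) = −(14/2) x^2 + C1 x + C2.
Fixed left endpoint y(0) = 2 ⇒ C2 = 2.
The right endpoint x = 3 is free, so the natural (transversality) condition is ∂L/∂y' |_{x=3} = 0, i.e. y'(3) = 0.
Compute y'(x) = −14 x + C1, so y'(3) = −42 + C1 = 0 ⇒ C1 = 42.
Therefore the extremal is
    y(x) = −7 x^2 + 42 x + 2.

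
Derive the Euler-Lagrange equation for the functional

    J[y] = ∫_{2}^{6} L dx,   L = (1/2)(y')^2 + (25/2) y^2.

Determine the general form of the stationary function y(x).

The Lagrangian is L = (1/2)(y')^2 + (25/2) y^2.
∂L/∂y = 25y.
∂L/∂y' = y'.
The Euler-Lagrange equation d/dx(∂L/∂y') − ∂L/∂y = 0 becomes:
    y'' - 25 y = 0
General solution: y(x) = A e^(5x) + B e^(-5x), where A and B are arbitrary constants fixed by the endpoint conditions.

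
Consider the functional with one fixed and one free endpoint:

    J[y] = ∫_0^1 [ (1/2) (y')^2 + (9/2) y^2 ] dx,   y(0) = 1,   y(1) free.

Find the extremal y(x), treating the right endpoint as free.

The Lagrangian L = (1/2) (y')^2 + (9/2) y^2 gives
    ∂L/∂y = 9 y,   ∂L/∂y' = y'.
Euler-Lagrange: y'' − 9 y = 0.
With k = 3, the general solution is
    y(x) = A cosh(3 x) + B sinh(3 x).
Fixed left endpoint y(0) = 1 ⇒ A = 1.
The right endpoint x = 1 is free, so the natural (transversality) condition is ∂L/∂y' |_{x=1} = 0, i.e. y'(1) = 0.
Compute y'(x) = A k sinh(k x) + B k cosh(k x), so
    y'(1) = A k sinh(k·1) + B k cosh(k·1) = 0
    ⇒ B = −A tanh(k·1) = − tanh(3·1).
Therefore the extremal is
    y(x) = cosh(3 x) − tanh(3·1) sinh(3 x).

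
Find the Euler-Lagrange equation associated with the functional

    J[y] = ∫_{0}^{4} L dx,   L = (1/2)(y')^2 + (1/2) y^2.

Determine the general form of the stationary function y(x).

The Lagrangian is L = (1/2)(y')^2 + (1/2) y^2.
∂L/∂y = y.
∂L/∂y' = y'.
The Euler-Lagrange equation d/dx(∂L/∂y') − ∂L/∂y = 0 becomes:
    y'' - y = 0
General solution: y(x) = A e^x + B e^(-x), where A and B are arbitrary constants fixed by the endpoint conditions.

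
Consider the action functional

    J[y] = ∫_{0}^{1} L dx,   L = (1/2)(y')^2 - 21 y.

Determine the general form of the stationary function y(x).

The Lagrangian is L = (1/2)(y')^2 - 21 y.
∂L/∂y = -21.
∂L/∂y' = y'.
The Euler-Lagrange equation d/dx(∂L/∂y') − ∂L/∂y = 0 becomes:
    y'' + 21 = 0
General solution: y(x) = -(21/2) x^2 + A x + B, where A and B are arbitrary constants fixed by the endpoint conditions.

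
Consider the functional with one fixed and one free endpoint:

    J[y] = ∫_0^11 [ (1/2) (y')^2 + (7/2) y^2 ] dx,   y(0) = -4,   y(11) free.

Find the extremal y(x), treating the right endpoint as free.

The Lagrangian L = (1/2) (y')^2 + (7/2) y^2 gives
    ∂L/∂y = 7 y,   ∂L/∂y' = y'.
Euler-Lagrange: y'' − 7 y = 0.
With k = sqrt(7), the general solution is
    y(x) = A cosh(sqrt(7) x) + B sinh(sqrt(7) x).
Fixed left endpoint y(0) = -4 ⇒ A = -4.
The right endpoint x = 11 is free, so the natural (transversality) condition is ∂L/∂y' |_{x=11} = 0, i.e. y'(11) = 0.
Compute y'(x) = A k sinh(k x) + B k cosh(k x), so
    y'(11) = A k sinh(k·11) + B k cosh(k·11) = 0
    ⇒ B = −A tanh(k·11) = 4 tanh(sqrt(7)·11).
Therefore the extremal is
    y(x) = −4 cosh(sqrt(7) x) + 4 tanh(sqrt(7)·11) sinh(sqrt(7) x).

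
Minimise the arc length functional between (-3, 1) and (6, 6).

Arc-length functional: J[y] = ∫ sqrt(1 + (y')^2) dx.
Lagrangian L = sqrt(1 + (y')^2) has no explicit y dependence, so ∂L/∂y = 0 and the Euler-Lagrange equation gives
    d/dx( y' / sqrt(1 + (y')^2) ) = 0  ⇒  y' / sqrt(1 + (y')^2) = const.
Hence y' is constant, so y(x) is affine.
Fitting the endpoints (-3, 1) and (6, 6):
    slope m = (6 − 1) / (6 − (-3)) = 5/9,
    intercept c = 1 − m·(-3) = 8/3.
Extremal: y(x) = (5/9) x + 8/3.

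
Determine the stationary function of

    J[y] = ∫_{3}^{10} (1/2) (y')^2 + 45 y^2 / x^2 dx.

The Lagrangian is L = (1/2) (y')^2 + 45 y^2 / x^2.
Compute ∂L/∂y = 90y/x^2, ∂L/∂y' = y'.
The Euler-Lagrange equation d/dx(∂L/∂y') − ∂L/∂y = 0 reduces to
    y'' − 90/x^2 · y = 0  (x > 0).
Its general solution is
    y(x) = A x^10 + B x^(-9),
with A, B fixed by the endpoint conditions.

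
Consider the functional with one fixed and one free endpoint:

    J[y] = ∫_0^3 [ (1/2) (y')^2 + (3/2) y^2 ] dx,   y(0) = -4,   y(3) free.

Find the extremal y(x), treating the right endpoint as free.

The Lagrangian L = (1/2) (y')^2 + (3/2) y^2 gives
    ∂L/∂y = 3 y,   ∂L/∂y' = y'.
Euler-Lagrange: y'' − 3 y = 0.
With k = sqrt(3), the general solution is
    y(x) = A cosh(sqrt(3) x) + B sinh(sqrt(3) x).
Fixed left endpoint y(0) = -4 ⇒ A = -4.
The right endpoint x = 3 is free, so the natural (transversality) condition is ∂L/∂y' |_{x=3} = 0, i.e. y'(3) = 0.
Compute y'(x) = A k sinh(k x) + B k cosh(k x), so
    y'(3) = A k sinh(k·3) + B k cosh(k·3) = 0
    ⇒ B = −A tanh(k·3) = 4 tanh(sqrt(3)·3).
Therefore the extremal is
    y(x) = −4 cosh(sqrt(3) x) + 4 tanh(sqrt(3)·3) sinh(sqrt(3) x).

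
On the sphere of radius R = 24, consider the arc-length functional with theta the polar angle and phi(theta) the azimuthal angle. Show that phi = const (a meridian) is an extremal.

On the sphere of radius R = 24 with spherical coordinates (θ, φ), the induced metric is
    ds^2 = 576(dθ^2 + sin^2(θ) dφ^2).
Using θ as the parameter, the arc-length functional becomes
    J[φ] = ∫ 24 sqrt(1 + sin^2(θ) (dφ/dθ)^2) dθ.
So L = 24 sqrt(1 + sin^2(θ) φ'^2). Compute
    ∂L/∂φ = 0  (L has no explicit φ dependence),
    ∂L/∂φ' = 24 sin^2(θ) φ' / sqrt(1 + sin^2(θ) φ'^2).
For the candidate φ(θ) = c (constant), φ' = 0, so ∂L/∂φ' evaluated along the candidate vanishes, and ∂L/∂φ is identically zero. Hence
    d/dθ(∂L/∂φ') − ∂L/∂φ = 0
is satisfied. Therefore meridians φ = const are extremals of arc length — they are geodesics on the sphere.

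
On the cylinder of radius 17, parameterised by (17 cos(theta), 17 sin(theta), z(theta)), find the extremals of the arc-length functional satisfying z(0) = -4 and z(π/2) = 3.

Parameterise the cylinder of radius R = 17 as
    r(θ) = (17 cos θ, 17 sin θ, z(θ)).
The arc-length element is
    ds = sqrt(289 + (dz/dθ)^2) dθ,
so the Lagrangian is L = sqrt(289 + z'^2).
L depends on z' only, not on z or θ, so ∂L/∂z = 0 and
    ∂L/∂z' = z' / sqrt(289 + z'^2).
The Euler-Lagrange equation gives
    d/dθ( z' / sqrt(289 + z'^2) ) = 0,
so z' is constant. Integrating once:
    z(θ) = a θ + b,
a helix on the cylinder (a straight line when the cylinder is unrolled). The constants a, b are determined by the endpoint conditions.
With endpoint conditions z(0) = -4 and z(π/2) = 3: from z(0) = b we get b = -4, and a·π/2 + -4 = 3 gives a = 14/π, so
    z(θ) = (14/π) θ − 4.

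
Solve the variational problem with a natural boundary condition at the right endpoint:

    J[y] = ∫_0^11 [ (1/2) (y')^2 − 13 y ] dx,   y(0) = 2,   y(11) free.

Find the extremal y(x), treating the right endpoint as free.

The Lagrangian L = (1/2) (y')^2 − 13 y gives
    ∂L/∂y = −13,   ∂L/∂y' = y'.
Euler-Lagrange: d/dx(y') − (−13) = 0, i.e. y'' + 13 = 0, so
    y(x) = −(13/2) x^2 + C1 x + C2.
Fixed left endpoint y(0) = 2 ⇒ C2 = 2.
The right endpoint x = 11 is free, so the natural (transversality) condition is ∂L/∂y' |_{x=11} = 0, i.e. y'(11) = 0.
Compute y'(x) = −13 x + C1, so y'(11) = −143 + C1 = 0 ⇒ C1 = 143.
Therefore the extremal is
    y(x) = −(13/2) x^2 + 143 x + 2.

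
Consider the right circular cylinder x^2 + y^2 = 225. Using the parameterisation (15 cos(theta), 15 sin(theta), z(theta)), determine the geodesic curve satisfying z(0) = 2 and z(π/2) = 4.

Parameterise the cylinder of radius R = 15 as
    r(θ) = (15 cos θ, 15 sin θ, z(θ)).
The arc-length element is
    ds = sqrt(225 + (dz/dθ)^2) dθ,
so the Lagrangian is L = sqrt(225 + z'^2).
L depends on z' only, not on z or θ, so ∂L/∂z = 0 and
    ∂L/∂z' = z' / sqrt(225 + z'^2).
The Euler-Lagrange equation gives
    d/dθ( z' / sqrt(225 + z'^2) ) = 0,
so z' is constant. Integrating once:
    z(θ) = a θ + b,
a helix on the cylinder (a straight line when the cylinder is unrolled). The constants a, b are determined by the endpoint conditions.
With endpoint conditions z(0) = 2 and z(π/2) = 4: from z(0) = b we get b = 2, and a·π/2 + 2 = 4 gives a = 4/π, so
    z(θ) = (4/π) θ + 2.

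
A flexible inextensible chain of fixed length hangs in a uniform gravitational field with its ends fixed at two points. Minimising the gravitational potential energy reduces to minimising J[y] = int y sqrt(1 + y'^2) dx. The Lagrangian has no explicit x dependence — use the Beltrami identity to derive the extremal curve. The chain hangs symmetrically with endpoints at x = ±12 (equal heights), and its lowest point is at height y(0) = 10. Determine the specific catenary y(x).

The Lagrangian L(y, y') = y sqrt(1 + y'^2) has no explicit x dependence, so the Beltrami identity applies:
    L − y' ∂L/∂y' = C.
Compute ∂L/∂y' = y · y' / sqrt(1 + y'^2). Then
    L − y' ∂L/∂y'
    = y sqrt(1 + y'^2) − y · y'^2 / sqrt(1 + y'^2)
    = y (1 + y'^2 − y'^2) / sqrt(1 + y'^2)
    = y / sqrt(1 + y'^2) = C.
Squaring gives y^2 = C^2 (1 + y'^2), i.e.
    y'^2 = y^2 / C^2 − 1.
Separating variables,
    dy / sqrt(y^2 − C^2) = dx / C,
and integrating gives arccosh(y / C) = (x − a)/C, so
    y(x) = C cosh((x − a)/C),
the catenary. The constants C and a are fixed by the two endpoint conditions (and, for the hanging-chain problem, the length constraint selects C).
Now fit the given data. The endpoints x = ±12 are symmetric at equal height, so the catenary is even about its minimum: a = 0 and y(x) = C cosh(x/C). The lowest point is y(0) = C cosh(0) = C, and we are told y(0) = 10, so C = 10. Therefore
    y(x) = 10 cosh(x/10),
and at the endpoints
    y(±12) = 10 cosh(12/10).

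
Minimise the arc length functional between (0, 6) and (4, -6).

Arc-length functional: J[y] = ∫ sqrt(1 + (y')^2) dx.
Lagrangian L = sqrt(1 + (y')^2) has no explicit y dependence, so ∂L/∂y = 0 and the Euler-Lagrange equation gives
    d/dx( y' / sqrt(1 + (y')^2) ) = 0  ⇒  y' / sqrt(1 + (y')^2) = const.
Hence y' is constant, so y(x) is affine.
Fitting the endpoints (0, 6) and (4, -6):
    slope m = ((-6) − 6) / (4 − 0) = -3,
    intercept c = 6 − m·0 = 6.
Extremal: y(x) = -3 x + 6.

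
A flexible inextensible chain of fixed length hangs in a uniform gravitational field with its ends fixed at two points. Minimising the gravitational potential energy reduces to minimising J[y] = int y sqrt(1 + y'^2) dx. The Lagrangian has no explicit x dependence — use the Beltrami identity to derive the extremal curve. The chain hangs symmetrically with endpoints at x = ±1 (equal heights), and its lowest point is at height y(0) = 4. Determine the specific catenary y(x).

The Lagrangian L(y, y') = y sqrt(1 + y'^2) has no explicit x dependence, so the Beltrami identity applies:
    L − y' ∂L/∂y' = C.
Compute ∂L/∂y' = y · y' / sqrt(1 + y'^2). Then
    L − y' ∂L/∂y'
    = y sqrt(1 + y'^2) − y · y'^2 / sqrt(1 + y'^2)
    = y (1 + y'^2 − y'^2) / sqrt(1 + y'^2)
    = y / sqrt(1 + y'^2) = C.
Squaring gives y^2 = C^2 (1 + y'^2), i.e.
    y'^2 = y^2 / C^2 − 1.
Separating variables,
    dy / sqrt(y^2 − C^2) = dx / C,
and integrating gives arccosh(y / C) = (x − a)/C, so
    y(x) = C cosh((x − a)/C),
the catenary. The constants C and a are fixed by the two endpoint conditions (and, for the hanging-chain problem, the length constraint selects C).
Now fit the given data. The endpoints x = ±1 are symmetric at equal height, so the catenary is even about its minimum: a = 0 and y(x) = C cosh(x/C). The lowest point is y(0) = C cosh(0) = C, and we are told y(0) = 4, so C = 4. Therefore
    y(x) = 4 cosh(x/4),
and at the endpoints
    y(±1) = 4 cosh(1/4).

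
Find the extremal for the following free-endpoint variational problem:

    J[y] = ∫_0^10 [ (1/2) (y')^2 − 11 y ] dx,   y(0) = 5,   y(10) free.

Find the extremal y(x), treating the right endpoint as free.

The Lagrangian L = (1/2) (y')^2 − 11 y gives
    ∂L/∂y = −11,   ∂L/∂y' = y'.
Euler-Lagrange: d/dx(y') − (−11) = 0, i.e. y'' + 11 = 0, so
    y(x) = −(11/2) x^2 + C1 x + C2.
Fixed left endpoint y(0) = 5 ⇒ C2 = 5.
The right endpoint x = 10 is free, so the natural (transversality) condition is ∂L/∂y' |_{x=10} = 0, i.e. y'(10) = 0.
Compute y'(x) = −11 x + C1, so y'(10) = −110 + C1 = 0 ⇒ C1 = 110.
Therefore the extremal is
    y(x) = −(11/2) x^2 + 110 x + 5.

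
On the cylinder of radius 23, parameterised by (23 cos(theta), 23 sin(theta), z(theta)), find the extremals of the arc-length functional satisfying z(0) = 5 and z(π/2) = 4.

Parameterise the cylinder of radius R = 23 as
    r(θ) = (23 cos θ, 23 sin θ, z(θ)).
The arc-length element is
    ds = sqrt(529 + (dz/dθ)^2) dθ,
so the Lagrangian is L = sqrt(529 + z'^2).
L depends on z' only, not on z or θ, so ∂L/∂z = 0 and
    ∂L/∂z' = z' / sqrt(529 + z'^2).
The Euler-Lagrange equation gives
    d/dθ( z' / sqrt(529 + z'^2) ) = 0,
so z' is constant. Integrating once:
    z(θ) = a θ + b,
a helix on the cylinder (a straight line when the cylinder is unrolled). The constants a, b are determined by the endpoint conditions.
With endpoint conditions z(0) = 5 and z(π/2) = 4: from z(0) = b we get b = 5, and a·π/2 + 5 = 4 gives a = -2/π, so
    z(θ) = (-2/π) θ + 5.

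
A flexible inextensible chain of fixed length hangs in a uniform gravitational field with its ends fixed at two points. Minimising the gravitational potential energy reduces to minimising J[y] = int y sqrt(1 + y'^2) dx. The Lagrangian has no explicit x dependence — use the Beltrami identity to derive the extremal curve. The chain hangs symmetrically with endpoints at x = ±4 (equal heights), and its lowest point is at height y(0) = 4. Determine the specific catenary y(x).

The Lagrangian L(y, y') = y sqrt(1 + y'^2) has no explicit x dependence, so the Beltrami identity applies:
    L − y' ∂L/∂y' = C.
Compute ∂L/∂y' = y · y' / sqrt(1 + y'^2). Then
    L − y' ∂L/∂y'
    = y sqrt(1 + y'^2) − y · y'^2 / sqrt(1 + y'^2)
    = y (1 + y'^2 − y'^2) / sqrt(1 + y'^2)
    = y / sqrt(1 + y'^2) = C.
Squaring gives y^2 = C^2 (1 + y'^2), i.e.
    y'^2 = y^2 / C^2 − 1.
Separating variables,
    dy / sqrt(y^2 − C^2) = dx / C,
and integrating gives arccosh(y / C) = (x − a)/C, so
    y(x) = C cosh((x − a)/C),
the catenary. The constants C and a are fixed by the two endpoint conditions (and, for the hanging-chain problem, the length constraint selects C).
Now fit the given data. The endpoints x = ±4 are symmetric at equal height, so the catenary is even about its minimum: a = 0 and y(x) = C cosh(x/C). The lowest point is y(0) = C cosh(0) = C, and we are told y(0) = 4, so C = 4. Therefore
    y(x) = 4 cosh(x/4),
and at the endpoints
    y(±4) = 4 cosh(4/4).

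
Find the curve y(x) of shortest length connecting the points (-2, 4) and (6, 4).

Arc-length functional: J[y] = ∫ sqrt(1 + (y')^2) dx.
Lagrangian L = sqrt(1 + (y')^2) has no explicit y dependence, so ∂L/∂y = 0 and the Euler-Lagrange equation gives
    d/dx( y' / sqrt(1 + (y')^2) ) = 0  ⇒  y' / sqrt(1 + (y')^2) = const.
Hence y' is constant, so y(x) is affine.
Fitting the endpoints (-2, 4) and (6, 4):
    slope m = (4 − 4) / (6 − (-2)) = 0,
    intercept c = 4 − m·(-2) = 4.
Extremal: y(x) = 4.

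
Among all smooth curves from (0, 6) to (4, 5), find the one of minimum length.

Arc-length functional: J[y] = ∫ sqrt(1 + (y')^2) dx.
Lagrangian L = sqrt(1 + (y')^2) has no explicit y dependence, so ∂L/∂y = 0 and the Euler-Lagrange equation gives
    d/dx( y' / sqrt(1 + (y')^2) ) = 0  ⇒  y' / sqrt(1 + (y')^2) = const.
Hence y' is constant, so y(x) is affine.
Fitting the endpoints (0, 6) and (4, 5):
    slope m = (5 − 6) / (4 − 0) = -1/4,
    intercept c = 6 − m·0 = 6.
Extremal: y(x) = (-1/4) x + 6.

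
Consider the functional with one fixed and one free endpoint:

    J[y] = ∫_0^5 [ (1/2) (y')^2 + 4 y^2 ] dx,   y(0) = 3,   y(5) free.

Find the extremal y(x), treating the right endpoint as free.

The Lagrangian L = (1/2) (y')^2 + 4 y^2 gives
    ∂L/∂y = 8 y,   ∂L/∂y' = y'.
Euler-Lagrange: y'' − 8 y = 0.
With k = sqrt(8), the general solution is
    y(x) = A cosh(sqrt(8) x) + B sinh(sqrt(8) x).
Fixed left endpoint y(0) = 3 ⇒ A = 3.
The right endpoint x = 5 is free, so the natural (transversality) condition is ∂L/∂y' |_{x=5} = 0, i.e. y'(5) = 0.
Compute y'(x) = A k sinh(k x) + B k cosh(k x), so
    y'(5) = A k sinh(k·5) + B k cosh(k·5) = 0
    ⇒ B = −A tanh(k·5) = − 3 tanh(sqrt(8)·5).
Therefore the extremal is
    y(x) = 3 cosh(sqrt(8) x) − 3 tanh(sqrt(8)·5) sinh(sqrt(8) x).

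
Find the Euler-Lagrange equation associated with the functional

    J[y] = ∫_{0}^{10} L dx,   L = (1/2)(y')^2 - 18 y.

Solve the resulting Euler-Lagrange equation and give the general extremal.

The Lagrangian is L = (1/2)(y')^2 - 18 y.
∂L/∂y = -18.
∂L/∂y' = y'.
The Euler-Lagrange equation d/dx(∂L/∂y') − ∂L/∂y = 0 becomes:
    y'' + 18 = 0
General solution: y(x) = -9 x^2 + A x + B, where A and B are arbitrary constants fixed by the endpoint conditions.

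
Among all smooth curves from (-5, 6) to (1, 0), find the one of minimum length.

Arc-length functional: J[y] = ∫ sqrt(1 + (y')^2) dx.
Lagrangian L = sqrt(1 + (y')^2) has no explicit y dependence, so ∂L/∂y = 0 and the Euler-Lagrange equation gives
    d/dx( y' / sqrt(1 + (y')^2) ) = 0  ⇒  y' / sqrt(1 + (y')^2) = const.
Hence y' is constant, so y(x) is affine.
Fitting the endpoints (-5, 6) and (1, 0):
    slope m = (0 − 6) / (1 − (-5)) = -1,
    intercept c = 6 − m·(-5) = 1.
Extremal: y(x) = -x + 1.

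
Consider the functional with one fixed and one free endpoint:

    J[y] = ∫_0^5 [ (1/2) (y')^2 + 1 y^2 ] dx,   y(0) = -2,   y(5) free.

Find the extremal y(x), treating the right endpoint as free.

The Lagrangian L = (1/2) (y')^2 + 1 y^2 gives
    ∂L/∂y = 2 y,   ∂L/∂y' = y'.
Euler-Lagrange: y'' − 2 y = 0.
With k = sqrt(2), the general solution is
    y(x) = A cosh(sqrt(2) x) + B sinh(sqrt(2) x).
Fixed left endpoint y(0) = -2 ⇒ A = -2.
The right endpoint x = 5 is free, so the natural (transversality) condition is ∂L/∂y' |_{x=5} = 0, i.e. y'(5) = 0.
Compute y'(x) = A k sinh(k x) + B k cosh(k x), so
    y'(5) = A k sinh(k·5) + B k cosh(k·5) = 0
    ⇒ B = −A tanh(k·5) = 2 tanh(sqrt(2)·5).
Therefore the extremal is
    y(x) = −2 cosh(sqrt(2) x) + 2 tanh(sqrt(2)·5) sinh(sqrt(2) x).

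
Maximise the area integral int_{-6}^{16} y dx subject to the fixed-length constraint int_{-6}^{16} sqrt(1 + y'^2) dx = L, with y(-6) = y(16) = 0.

Set up the augmented Lagrangian using a multiplier λ for the length constraint:
    F(y, y') = y − λ sqrt(1 + y'^2).
F has no explicit x dependence, so the Beltrami identity yields a first integral
    F − y' ∂F/∂y' = C.
Compute ∂F/∂y' = −λ y' / sqrt(1 + y'^2). Then
    y − λ sqrt(1 + y'^2) + λ y'^2 / sqrt(1 + y'^2) = C
    ⇒  y − λ / sqrt(1 + y'^2) = C.
Solving for y' and integrating gives
    (x − a)^2 + (y − b)^2 = λ^2,
a circular arc of radius λ. The constants a, b are determined by the endpoint conditions y(-6) = y(16) = 0, and λ is fixed implicitly by the length constraint
    ∫_{-6}^{16} sqrt(1 + y'^2) dx = L.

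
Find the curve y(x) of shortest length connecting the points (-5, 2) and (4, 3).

Arc-length functional: J[y] = ∫ sqrt(1 + (y')^2) dx.
Lagrangian L = sqrt(1 + (y')^2) has no explicit y dependence, so ∂L/∂y = 0 and the Euler-Lagrange equation gives
    d/dx( y' / sqrt(1 + (y')^2) ) = 0  ⇒  y' / sqrt(1 + (y')^2) = const.
Hence y' is constant, so y(x) is affine.
Fitting the endpoints (-5, 2) and (4, 3):
    slope m = (3 − 2) / (4 − (-5)) = 1/9,
    intercept c = 2 − m·(-5) = 23/9.
Extremal: y(x) = (1/9) x + 23/9.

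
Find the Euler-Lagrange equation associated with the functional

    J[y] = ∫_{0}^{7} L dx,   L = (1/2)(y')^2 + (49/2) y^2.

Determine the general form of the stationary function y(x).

The Lagrangian is L = (1/2)(y')^2 + (49/2) y^2.
∂L/∂y = 49y.
∂L/∂y' = y'.
The Euler-Lagrange equation d/dx(∂L/∂y') − ∂L/∂y = 0 becomes:
    y'' - 49 y = 0
General solution: y(x) = A e^(7x) + B e^(-7x), where A and B are arbitrary constants fixed by the endpoint conditions.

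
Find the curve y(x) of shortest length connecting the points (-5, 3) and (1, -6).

Arc-length functional: J[y] = ∫ sqrt(1 + (y')^2) dx.
Lagrangian L = sqrt(1 + (y')^2) has no explicit y dependence, so ∂L/∂y = 0 and the Euler-Lagrange equation gives
    d/dx( y' / sqrt(1 + (y')^2) ) = 0  ⇒  y' / sqrt(1 + (y')^2) = const.
Hence y' is constant, so y(x) is affine.
Fitting the endpoints (-5, 3) and (1, -6):
    slope m = ((-6) − 3) / (1 − (-5)) = -3/2,
    intercept c = 3 − m·(-5) = -9/2.
Extremal: y(x) = (-3/2) x - 9/2.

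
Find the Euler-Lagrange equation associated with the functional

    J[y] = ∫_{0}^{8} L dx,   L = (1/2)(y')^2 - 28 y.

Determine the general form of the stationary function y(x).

The Lagrangian is L = (1/2)(y')^2 - 28 y.
∂L/∂y = -28.
∂L/∂y' = y'.
The Euler-Lagrange equation d/dx(∂L/∂y') − ∂L/∂y = 0 becomes:
    y'' + 28 = 0
General solution: y(x) = -14 x^2 + A x + B, where A and B are arbitrary constants fixed by the endpoint conditions.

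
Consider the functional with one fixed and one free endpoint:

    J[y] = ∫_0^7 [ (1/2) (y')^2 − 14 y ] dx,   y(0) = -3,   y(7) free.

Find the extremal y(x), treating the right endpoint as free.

The Lagrangian L = (1/2) (y')^2 − 14 y gives
    ∂L/∂y = −14,   ∂L/∂y' = y'.
Euler-Lagrange: d/dx(y') − (−14) = 0, i.e. y'' + 14 = 0, so
    y(x) = −(14/2) x^2 + C1 x + C2.
Fixed left endpoint y(0) = -3 ⇒ C2 = -3.
The right endpoint x = 7 is free, so the natural (transversality) condition is ∂L/∂y' |_{x=7} = 0, i.e. y'(7) = 0.
Compute y'(x) = −14 x + C1, so y'(7) = −98 + C1 = 0 ⇒ C1 = 98.
Therefore the extremal is
    y(x) = −7 x^2 + 98 x − 3.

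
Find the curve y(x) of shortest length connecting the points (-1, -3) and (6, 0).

Arc-length functional: J[y] = ∫ sqrt(1 + (y')^2) dx.
Lagrangian L = sqrt(1 + (y')^2) has no explicit y dependence, so ∂L/∂y = 0 and the Euler-Lagrange equation gives
    d/dx( y' / sqrt(1 + (y')^2) ) = 0  ⇒  y' / sqrt(1 + (y')^2) = const.
Hence y' is constant, so y(x) is affine.
Fitting the endpoints (-1, -3) and (6, 0):
    slope m = (0 − (-3)) / (6 − (-1)) = 3/7,
    intercept c = (-3) − m·(-1) = -18/7.
Extremal: y(x) = (3/7) x - 18/7.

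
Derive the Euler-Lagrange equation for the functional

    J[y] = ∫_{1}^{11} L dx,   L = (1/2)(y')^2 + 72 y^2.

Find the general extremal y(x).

The Lagrangian is L = (1/2)(y')^2 + 72 y^2.
∂L/∂y = 144y.
∂L/∂y' = y'.
The Euler-Lagrange equation d/dx(∂L/∂y') − ∂L/∂y = 0 becomes:
    y'' - 144 y = 0
General solution: y(x) = A e^(12x) + B e^(-12x), where A and B are arbitrary constants fixed by the endpoint conditions.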